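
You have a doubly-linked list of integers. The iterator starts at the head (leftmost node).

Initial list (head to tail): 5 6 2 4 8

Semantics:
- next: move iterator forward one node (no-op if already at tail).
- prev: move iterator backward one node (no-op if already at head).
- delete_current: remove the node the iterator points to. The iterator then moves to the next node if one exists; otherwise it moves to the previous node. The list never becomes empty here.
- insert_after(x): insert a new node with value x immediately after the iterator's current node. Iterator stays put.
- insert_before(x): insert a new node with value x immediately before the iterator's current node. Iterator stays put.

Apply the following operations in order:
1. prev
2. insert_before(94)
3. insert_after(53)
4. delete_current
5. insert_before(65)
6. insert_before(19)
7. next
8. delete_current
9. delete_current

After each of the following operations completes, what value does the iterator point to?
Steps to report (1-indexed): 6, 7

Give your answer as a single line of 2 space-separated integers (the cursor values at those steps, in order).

Answer: 53 6

Derivation:
After 1 (prev): list=[5, 6, 2, 4, 8] cursor@5
After 2 (insert_before(94)): list=[94, 5, 6, 2, 4, 8] cursor@5
After 3 (insert_after(53)): list=[94, 5, 53, 6, 2, 4, 8] cursor@5
After 4 (delete_current): list=[94, 53, 6, 2, 4, 8] cursor@53
After 5 (insert_before(65)): list=[94, 65, 53, 6, 2, 4, 8] cursor@53
After 6 (insert_before(19)): list=[94, 65, 19, 53, 6, 2, 4, 8] cursor@53
After 7 (next): list=[94, 65, 19, 53, 6, 2, 4, 8] cursor@6
After 8 (delete_current): list=[94, 65, 19, 53, 2, 4, 8] cursor@2
After 9 (delete_current): list=[94, 65, 19, 53, 4, 8] cursor@4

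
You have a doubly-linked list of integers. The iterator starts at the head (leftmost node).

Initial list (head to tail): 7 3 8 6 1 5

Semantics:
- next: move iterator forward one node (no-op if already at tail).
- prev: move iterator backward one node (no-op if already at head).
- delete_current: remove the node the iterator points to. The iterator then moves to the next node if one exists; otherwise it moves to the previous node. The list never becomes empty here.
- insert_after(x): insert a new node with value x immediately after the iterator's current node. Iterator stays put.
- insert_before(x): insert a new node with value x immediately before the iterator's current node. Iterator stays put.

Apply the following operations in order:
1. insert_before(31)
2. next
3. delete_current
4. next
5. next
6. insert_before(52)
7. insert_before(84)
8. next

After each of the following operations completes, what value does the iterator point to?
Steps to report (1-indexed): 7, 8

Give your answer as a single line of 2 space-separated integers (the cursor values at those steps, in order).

After 1 (insert_before(31)): list=[31, 7, 3, 8, 6, 1, 5] cursor@7
After 2 (next): list=[31, 7, 3, 8, 6, 1, 5] cursor@3
After 3 (delete_current): list=[31, 7, 8, 6, 1, 5] cursor@8
After 4 (next): list=[31, 7, 8, 6, 1, 5] cursor@6
After 5 (next): list=[31, 7, 8, 6, 1, 5] cursor@1
After 6 (insert_before(52)): list=[31, 7, 8, 6, 52, 1, 5] cursor@1
After 7 (insert_before(84)): list=[31, 7, 8, 6, 52, 84, 1, 5] cursor@1
After 8 (next): list=[31, 7, 8, 6, 52, 84, 1, 5] cursor@5

Answer: 1 5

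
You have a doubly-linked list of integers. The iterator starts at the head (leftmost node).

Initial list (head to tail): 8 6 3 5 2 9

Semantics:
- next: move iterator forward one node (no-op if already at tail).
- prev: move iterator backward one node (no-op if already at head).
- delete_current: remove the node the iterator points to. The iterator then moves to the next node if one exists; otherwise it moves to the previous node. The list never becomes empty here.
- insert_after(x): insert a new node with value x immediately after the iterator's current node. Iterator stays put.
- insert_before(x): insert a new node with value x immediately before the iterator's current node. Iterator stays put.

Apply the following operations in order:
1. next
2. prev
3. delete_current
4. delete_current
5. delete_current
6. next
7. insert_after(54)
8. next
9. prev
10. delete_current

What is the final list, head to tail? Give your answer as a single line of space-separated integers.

After 1 (next): list=[8, 6, 3, 5, 2, 9] cursor@6
After 2 (prev): list=[8, 6, 3, 5, 2, 9] cursor@8
After 3 (delete_current): list=[6, 3, 5, 2, 9] cursor@6
After 4 (delete_current): list=[3, 5, 2, 9] cursor@3
After 5 (delete_current): list=[5, 2, 9] cursor@5
After 6 (next): list=[5, 2, 9] cursor@2
After 7 (insert_after(54)): list=[5, 2, 54, 9] cursor@2
After 8 (next): list=[5, 2, 54, 9] cursor@54
After 9 (prev): list=[5, 2, 54, 9] cursor@2
After 10 (delete_current): list=[5, 54, 9] cursor@54

Answer: 5 54 9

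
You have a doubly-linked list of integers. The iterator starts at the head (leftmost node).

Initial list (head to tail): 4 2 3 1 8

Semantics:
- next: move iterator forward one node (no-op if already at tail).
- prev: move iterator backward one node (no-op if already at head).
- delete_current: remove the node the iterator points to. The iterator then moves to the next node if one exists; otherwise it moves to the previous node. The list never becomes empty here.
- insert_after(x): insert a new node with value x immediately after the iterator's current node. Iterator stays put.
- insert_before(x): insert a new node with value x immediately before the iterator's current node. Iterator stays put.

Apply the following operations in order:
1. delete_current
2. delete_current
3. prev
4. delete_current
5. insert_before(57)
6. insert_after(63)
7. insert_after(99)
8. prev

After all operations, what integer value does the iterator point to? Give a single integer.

Answer: 57

Derivation:
After 1 (delete_current): list=[2, 3, 1, 8] cursor@2
After 2 (delete_current): list=[3, 1, 8] cursor@3
After 3 (prev): list=[3, 1, 8] cursor@3
After 4 (delete_current): list=[1, 8] cursor@1
After 5 (insert_before(57)): list=[57, 1, 8] cursor@1
After 6 (insert_after(63)): list=[57, 1, 63, 8] cursor@1
After 7 (insert_after(99)): list=[57, 1, 99, 63, 8] cursor@1
After 8 (prev): list=[57, 1, 99, 63, 8] cursor@57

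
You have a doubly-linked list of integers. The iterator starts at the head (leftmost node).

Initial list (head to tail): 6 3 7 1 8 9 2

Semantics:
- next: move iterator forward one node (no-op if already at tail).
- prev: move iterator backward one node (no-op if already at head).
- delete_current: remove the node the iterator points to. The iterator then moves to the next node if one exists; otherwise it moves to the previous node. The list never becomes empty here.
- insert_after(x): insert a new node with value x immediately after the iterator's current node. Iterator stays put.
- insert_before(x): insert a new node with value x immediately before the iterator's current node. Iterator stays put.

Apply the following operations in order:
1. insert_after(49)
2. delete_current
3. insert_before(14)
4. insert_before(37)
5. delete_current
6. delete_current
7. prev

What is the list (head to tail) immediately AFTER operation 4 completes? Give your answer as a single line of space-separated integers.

Answer: 14 37 49 3 7 1 8 9 2

Derivation:
After 1 (insert_after(49)): list=[6, 49, 3, 7, 1, 8, 9, 2] cursor@6
After 2 (delete_current): list=[49, 3, 7, 1, 8, 9, 2] cursor@49
After 3 (insert_before(14)): list=[14, 49, 3, 7, 1, 8, 9, 2] cursor@49
After 4 (insert_before(37)): list=[14, 37, 49, 3, 7, 1, 8, 9, 2] cursor@49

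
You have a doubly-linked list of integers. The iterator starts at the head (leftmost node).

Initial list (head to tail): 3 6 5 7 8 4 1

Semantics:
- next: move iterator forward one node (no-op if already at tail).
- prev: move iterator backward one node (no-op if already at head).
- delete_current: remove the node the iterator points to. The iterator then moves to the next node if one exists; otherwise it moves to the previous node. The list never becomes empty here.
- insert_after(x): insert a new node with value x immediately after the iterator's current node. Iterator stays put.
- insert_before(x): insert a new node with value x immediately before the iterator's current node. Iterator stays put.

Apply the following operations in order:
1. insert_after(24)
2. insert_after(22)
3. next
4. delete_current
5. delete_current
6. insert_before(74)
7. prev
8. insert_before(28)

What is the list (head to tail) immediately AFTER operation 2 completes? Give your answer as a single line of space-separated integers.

After 1 (insert_after(24)): list=[3, 24, 6, 5, 7, 8, 4, 1] cursor@3
After 2 (insert_after(22)): list=[3, 22, 24, 6, 5, 7, 8, 4, 1] cursor@3

Answer: 3 22 24 6 5 7 8 4 1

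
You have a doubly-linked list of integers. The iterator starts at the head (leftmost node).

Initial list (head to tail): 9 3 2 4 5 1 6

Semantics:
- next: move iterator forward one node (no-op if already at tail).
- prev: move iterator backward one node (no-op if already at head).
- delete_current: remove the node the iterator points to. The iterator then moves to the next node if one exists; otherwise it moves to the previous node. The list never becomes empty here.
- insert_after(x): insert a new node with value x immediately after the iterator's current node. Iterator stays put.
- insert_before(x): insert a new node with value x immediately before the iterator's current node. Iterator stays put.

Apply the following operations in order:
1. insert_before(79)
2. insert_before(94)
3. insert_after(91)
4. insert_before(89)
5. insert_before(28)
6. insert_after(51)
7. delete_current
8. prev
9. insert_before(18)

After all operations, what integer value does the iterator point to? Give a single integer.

Answer: 28

Derivation:
After 1 (insert_before(79)): list=[79, 9, 3, 2, 4, 5, 1, 6] cursor@9
After 2 (insert_before(94)): list=[79, 94, 9, 3, 2, 4, 5, 1, 6] cursor@9
After 3 (insert_after(91)): list=[79, 94, 9, 91, 3, 2, 4, 5, 1, 6] cursor@9
After 4 (insert_before(89)): list=[79, 94, 89, 9, 91, 3, 2, 4, 5, 1, 6] cursor@9
After 5 (insert_before(28)): list=[79, 94, 89, 28, 9, 91, 3, 2, 4, 5, 1, 6] cursor@9
After 6 (insert_after(51)): list=[79, 94, 89, 28, 9, 51, 91, 3, 2, 4, 5, 1, 6] cursor@9
After 7 (delete_current): list=[79, 94, 89, 28, 51, 91, 3, 2, 4, 5, 1, 6] cursor@51
After 8 (prev): list=[79, 94, 89, 28, 51, 91, 3, 2, 4, 5, 1, 6] cursor@28
After 9 (insert_before(18)): list=[79, 94, 89, 18, 28, 51, 91, 3, 2, 4, 5, 1, 6] cursor@28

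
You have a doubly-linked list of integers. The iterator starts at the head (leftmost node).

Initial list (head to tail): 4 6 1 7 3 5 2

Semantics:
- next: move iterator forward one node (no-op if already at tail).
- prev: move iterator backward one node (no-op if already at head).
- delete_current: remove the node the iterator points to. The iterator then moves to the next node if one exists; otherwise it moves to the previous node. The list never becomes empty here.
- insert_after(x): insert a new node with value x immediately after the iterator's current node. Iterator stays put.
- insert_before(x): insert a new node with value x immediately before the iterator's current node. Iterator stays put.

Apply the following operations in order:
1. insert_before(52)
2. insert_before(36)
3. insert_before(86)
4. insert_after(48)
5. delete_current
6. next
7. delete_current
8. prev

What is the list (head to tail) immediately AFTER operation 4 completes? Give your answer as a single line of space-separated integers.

Answer: 52 36 86 4 48 6 1 7 3 5 2

Derivation:
After 1 (insert_before(52)): list=[52, 4, 6, 1, 7, 3, 5, 2] cursor@4
After 2 (insert_before(36)): list=[52, 36, 4, 6, 1, 7, 3, 5, 2] cursor@4
After 3 (insert_before(86)): list=[52, 36, 86, 4, 6, 1, 7, 3, 5, 2] cursor@4
After 4 (insert_after(48)): list=[52, 36, 86, 4, 48, 6, 1, 7, 3, 5, 2] cursor@4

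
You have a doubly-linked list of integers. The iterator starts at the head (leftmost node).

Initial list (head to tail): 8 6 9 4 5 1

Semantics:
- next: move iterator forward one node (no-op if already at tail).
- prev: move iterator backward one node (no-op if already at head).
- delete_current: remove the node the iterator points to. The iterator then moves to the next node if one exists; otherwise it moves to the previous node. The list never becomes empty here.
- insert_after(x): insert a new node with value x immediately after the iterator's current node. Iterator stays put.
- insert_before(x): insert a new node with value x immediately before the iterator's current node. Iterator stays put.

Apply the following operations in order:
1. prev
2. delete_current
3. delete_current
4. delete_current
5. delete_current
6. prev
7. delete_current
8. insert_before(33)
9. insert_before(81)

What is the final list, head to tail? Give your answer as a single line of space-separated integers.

Answer: 33 81 1

Derivation:
After 1 (prev): list=[8, 6, 9, 4, 5, 1] cursor@8
After 2 (delete_current): list=[6, 9, 4, 5, 1] cursor@6
After 3 (delete_current): list=[9, 4, 5, 1] cursor@9
After 4 (delete_current): list=[4, 5, 1] cursor@4
After 5 (delete_current): list=[5, 1] cursor@5
After 6 (prev): list=[5, 1] cursor@5
After 7 (delete_current): list=[1] cursor@1
After 8 (insert_before(33)): list=[33, 1] cursor@1
After 9 (insert_before(81)): list=[33, 81, 1] cursor@1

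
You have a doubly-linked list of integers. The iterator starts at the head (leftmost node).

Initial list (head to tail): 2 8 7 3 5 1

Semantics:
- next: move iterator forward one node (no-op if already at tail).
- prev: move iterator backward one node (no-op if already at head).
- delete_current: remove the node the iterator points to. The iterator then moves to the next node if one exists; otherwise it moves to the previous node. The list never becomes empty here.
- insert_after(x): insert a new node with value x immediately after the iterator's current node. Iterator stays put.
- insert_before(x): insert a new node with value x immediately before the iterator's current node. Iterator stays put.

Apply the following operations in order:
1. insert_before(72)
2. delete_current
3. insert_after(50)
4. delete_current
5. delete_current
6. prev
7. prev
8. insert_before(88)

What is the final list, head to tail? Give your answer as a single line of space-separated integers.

After 1 (insert_before(72)): list=[72, 2, 8, 7, 3, 5, 1] cursor@2
After 2 (delete_current): list=[72, 8, 7, 3, 5, 1] cursor@8
After 3 (insert_after(50)): list=[72, 8, 50, 7, 3, 5, 1] cursor@8
After 4 (delete_current): list=[72, 50, 7, 3, 5, 1] cursor@50
After 5 (delete_current): list=[72, 7, 3, 5, 1] cursor@7
After 6 (prev): list=[72, 7, 3, 5, 1] cursor@72
After 7 (prev): list=[72, 7, 3, 5, 1] cursor@72
After 8 (insert_before(88)): list=[88, 72, 7, 3, 5, 1] cursor@72

Answer: 88 72 7 3 5 1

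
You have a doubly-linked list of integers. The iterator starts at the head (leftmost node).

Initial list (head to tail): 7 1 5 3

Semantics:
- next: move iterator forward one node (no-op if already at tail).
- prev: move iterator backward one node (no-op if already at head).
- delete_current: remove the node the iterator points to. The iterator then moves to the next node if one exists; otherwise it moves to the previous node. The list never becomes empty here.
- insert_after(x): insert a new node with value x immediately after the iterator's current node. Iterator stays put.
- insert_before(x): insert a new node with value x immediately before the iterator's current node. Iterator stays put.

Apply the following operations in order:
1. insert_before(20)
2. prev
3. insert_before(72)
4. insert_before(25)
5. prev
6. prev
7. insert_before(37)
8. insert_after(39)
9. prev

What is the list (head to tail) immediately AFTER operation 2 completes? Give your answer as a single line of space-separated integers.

Answer: 20 7 1 5 3

Derivation:
After 1 (insert_before(20)): list=[20, 7, 1, 5, 3] cursor@7
After 2 (prev): list=[20, 7, 1, 5, 3] cursor@20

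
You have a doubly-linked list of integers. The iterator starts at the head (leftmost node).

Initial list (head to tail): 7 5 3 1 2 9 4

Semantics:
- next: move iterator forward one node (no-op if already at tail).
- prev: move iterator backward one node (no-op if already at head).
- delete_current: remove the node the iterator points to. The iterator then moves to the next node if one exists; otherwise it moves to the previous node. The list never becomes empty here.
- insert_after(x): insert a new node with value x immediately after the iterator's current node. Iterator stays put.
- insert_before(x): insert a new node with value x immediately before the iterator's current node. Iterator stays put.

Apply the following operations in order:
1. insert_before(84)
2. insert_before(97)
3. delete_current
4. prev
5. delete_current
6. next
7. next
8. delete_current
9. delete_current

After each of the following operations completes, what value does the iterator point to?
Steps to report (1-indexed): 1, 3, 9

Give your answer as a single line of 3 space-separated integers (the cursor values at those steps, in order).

Answer: 7 5 9

Derivation:
After 1 (insert_before(84)): list=[84, 7, 5, 3, 1, 2, 9, 4] cursor@7
After 2 (insert_before(97)): list=[84, 97, 7, 5, 3, 1, 2, 9, 4] cursor@7
After 3 (delete_current): list=[84, 97, 5, 3, 1, 2, 9, 4] cursor@5
After 4 (prev): list=[84, 97, 5, 3, 1, 2, 9, 4] cursor@97
After 5 (delete_current): list=[84, 5, 3, 1, 2, 9, 4] cursor@5
After 6 (next): list=[84, 5, 3, 1, 2, 9, 4] cursor@3
After 7 (next): list=[84, 5, 3, 1, 2, 9, 4] cursor@1
After 8 (delete_current): list=[84, 5, 3, 2, 9, 4] cursor@2
After 9 (delete_current): list=[84, 5, 3, 9, 4] cursor@9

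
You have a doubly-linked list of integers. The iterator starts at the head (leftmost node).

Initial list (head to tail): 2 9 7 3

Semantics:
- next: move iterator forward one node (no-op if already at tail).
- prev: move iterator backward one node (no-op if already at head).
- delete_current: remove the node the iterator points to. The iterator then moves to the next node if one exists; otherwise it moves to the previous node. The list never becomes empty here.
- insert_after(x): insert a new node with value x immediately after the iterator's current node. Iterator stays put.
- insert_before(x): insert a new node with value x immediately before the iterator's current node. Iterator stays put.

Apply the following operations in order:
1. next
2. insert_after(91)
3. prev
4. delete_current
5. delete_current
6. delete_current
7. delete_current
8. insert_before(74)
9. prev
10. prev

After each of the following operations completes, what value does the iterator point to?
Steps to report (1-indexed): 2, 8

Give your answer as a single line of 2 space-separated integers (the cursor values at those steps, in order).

Answer: 9 3

Derivation:
After 1 (next): list=[2, 9, 7, 3] cursor@9
After 2 (insert_after(91)): list=[2, 9, 91, 7, 3] cursor@9
After 3 (prev): list=[2, 9, 91, 7, 3] cursor@2
After 4 (delete_current): list=[9, 91, 7, 3] cursor@9
After 5 (delete_current): list=[91, 7, 3] cursor@91
After 6 (delete_current): list=[7, 3] cursor@7
After 7 (delete_current): list=[3] cursor@3
After 8 (insert_before(74)): list=[74, 3] cursor@3
After 9 (prev): list=[74, 3] cursor@74
After 10 (prev): list=[74, 3] cursor@74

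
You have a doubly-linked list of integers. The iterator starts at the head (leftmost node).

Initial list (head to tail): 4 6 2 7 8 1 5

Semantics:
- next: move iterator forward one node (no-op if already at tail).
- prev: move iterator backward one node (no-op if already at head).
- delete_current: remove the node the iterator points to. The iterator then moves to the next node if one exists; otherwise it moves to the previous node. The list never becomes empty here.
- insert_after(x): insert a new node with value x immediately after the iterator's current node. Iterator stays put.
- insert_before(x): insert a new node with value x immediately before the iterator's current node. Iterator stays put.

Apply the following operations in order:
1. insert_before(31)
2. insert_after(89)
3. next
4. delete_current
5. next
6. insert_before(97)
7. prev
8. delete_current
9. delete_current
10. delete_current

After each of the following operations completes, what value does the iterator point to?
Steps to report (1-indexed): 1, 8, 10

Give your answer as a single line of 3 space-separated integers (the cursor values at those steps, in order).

Answer: 4 2 8

Derivation:
After 1 (insert_before(31)): list=[31, 4, 6, 2, 7, 8, 1, 5] cursor@4
After 2 (insert_after(89)): list=[31, 4, 89, 6, 2, 7, 8, 1, 5] cursor@4
After 3 (next): list=[31, 4, 89, 6, 2, 7, 8, 1, 5] cursor@89
After 4 (delete_current): list=[31, 4, 6, 2, 7, 8, 1, 5] cursor@6
After 5 (next): list=[31, 4, 6, 2, 7, 8, 1, 5] cursor@2
After 6 (insert_before(97)): list=[31, 4, 6, 97, 2, 7, 8, 1, 5] cursor@2
After 7 (prev): list=[31, 4, 6, 97, 2, 7, 8, 1, 5] cursor@97
After 8 (delete_current): list=[31, 4, 6, 2, 7, 8, 1, 5] cursor@2
After 9 (delete_current): list=[31, 4, 6, 7, 8, 1, 5] cursor@7
After 10 (delete_current): list=[31, 4, 6, 8, 1, 5] cursor@8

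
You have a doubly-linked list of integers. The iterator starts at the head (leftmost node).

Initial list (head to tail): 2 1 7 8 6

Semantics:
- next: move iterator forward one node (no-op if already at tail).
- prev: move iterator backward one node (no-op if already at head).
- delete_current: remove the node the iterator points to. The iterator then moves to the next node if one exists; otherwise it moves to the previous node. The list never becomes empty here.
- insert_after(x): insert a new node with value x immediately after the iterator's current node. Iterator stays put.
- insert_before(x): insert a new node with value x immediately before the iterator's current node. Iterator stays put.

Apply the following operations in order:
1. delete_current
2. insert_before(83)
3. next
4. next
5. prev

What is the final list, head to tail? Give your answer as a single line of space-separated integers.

After 1 (delete_current): list=[1, 7, 8, 6] cursor@1
After 2 (insert_before(83)): list=[83, 1, 7, 8, 6] cursor@1
After 3 (next): list=[83, 1, 7, 8, 6] cursor@7
After 4 (next): list=[83, 1, 7, 8, 6] cursor@8
After 5 (prev): list=[83, 1, 7, 8, 6] cursor@7

Answer: 83 1 7 8 6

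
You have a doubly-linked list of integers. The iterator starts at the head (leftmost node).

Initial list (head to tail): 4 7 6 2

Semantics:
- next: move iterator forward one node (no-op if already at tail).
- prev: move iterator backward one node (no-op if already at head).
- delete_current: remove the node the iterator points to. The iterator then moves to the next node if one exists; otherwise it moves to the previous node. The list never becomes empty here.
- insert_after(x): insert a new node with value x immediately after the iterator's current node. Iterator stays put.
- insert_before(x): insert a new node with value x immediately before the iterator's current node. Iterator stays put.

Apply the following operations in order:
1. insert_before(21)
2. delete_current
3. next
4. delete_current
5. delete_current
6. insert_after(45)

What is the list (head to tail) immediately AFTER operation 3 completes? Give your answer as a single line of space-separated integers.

After 1 (insert_before(21)): list=[21, 4, 7, 6, 2] cursor@4
After 2 (delete_current): list=[21, 7, 6, 2] cursor@7
After 3 (next): list=[21, 7, 6, 2] cursor@6

Answer: 21 7 6 2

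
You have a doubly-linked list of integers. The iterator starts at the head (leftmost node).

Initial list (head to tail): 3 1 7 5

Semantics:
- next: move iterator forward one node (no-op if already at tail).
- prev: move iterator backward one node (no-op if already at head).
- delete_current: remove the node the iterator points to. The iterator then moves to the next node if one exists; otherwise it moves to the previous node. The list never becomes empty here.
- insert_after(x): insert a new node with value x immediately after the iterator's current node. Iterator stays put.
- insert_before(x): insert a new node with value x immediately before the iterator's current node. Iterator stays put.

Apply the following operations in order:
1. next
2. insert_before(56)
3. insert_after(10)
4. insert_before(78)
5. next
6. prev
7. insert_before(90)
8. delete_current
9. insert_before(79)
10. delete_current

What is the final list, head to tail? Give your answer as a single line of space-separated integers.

Answer: 3 56 78 90 79 7 5

Derivation:
After 1 (next): list=[3, 1, 7, 5] cursor@1
After 2 (insert_before(56)): list=[3, 56, 1, 7, 5] cursor@1
After 3 (insert_after(10)): list=[3, 56, 1, 10, 7, 5] cursor@1
After 4 (insert_before(78)): list=[3, 56, 78, 1, 10, 7, 5] cursor@1
After 5 (next): list=[3, 56, 78, 1, 10, 7, 5] cursor@10
After 6 (prev): list=[3, 56, 78, 1, 10, 7, 5] cursor@1
After 7 (insert_before(90)): list=[3, 56, 78, 90, 1, 10, 7, 5] cursor@1
After 8 (delete_current): list=[3, 56, 78, 90, 10, 7, 5] cursor@10
After 9 (insert_before(79)): list=[3, 56, 78, 90, 79, 10, 7, 5] cursor@10
After 10 (delete_current): list=[3, 56, 78, 90, 79, 7, 5] cursor@7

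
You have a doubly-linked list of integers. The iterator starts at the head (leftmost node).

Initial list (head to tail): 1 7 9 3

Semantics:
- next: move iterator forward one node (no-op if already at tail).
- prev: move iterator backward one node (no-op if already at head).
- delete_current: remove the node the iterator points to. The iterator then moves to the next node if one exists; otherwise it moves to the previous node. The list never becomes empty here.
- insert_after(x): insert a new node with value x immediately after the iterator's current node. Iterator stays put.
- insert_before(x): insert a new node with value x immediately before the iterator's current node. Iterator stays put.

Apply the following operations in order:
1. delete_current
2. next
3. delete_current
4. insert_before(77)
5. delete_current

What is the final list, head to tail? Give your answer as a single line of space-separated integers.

Answer: 7 77

Derivation:
After 1 (delete_current): list=[7, 9, 3] cursor@7
After 2 (next): list=[7, 9, 3] cursor@9
After 3 (delete_current): list=[7, 3] cursor@3
After 4 (insert_before(77)): list=[7, 77, 3] cursor@3
After 5 (delete_current): list=[7, 77] cursor@77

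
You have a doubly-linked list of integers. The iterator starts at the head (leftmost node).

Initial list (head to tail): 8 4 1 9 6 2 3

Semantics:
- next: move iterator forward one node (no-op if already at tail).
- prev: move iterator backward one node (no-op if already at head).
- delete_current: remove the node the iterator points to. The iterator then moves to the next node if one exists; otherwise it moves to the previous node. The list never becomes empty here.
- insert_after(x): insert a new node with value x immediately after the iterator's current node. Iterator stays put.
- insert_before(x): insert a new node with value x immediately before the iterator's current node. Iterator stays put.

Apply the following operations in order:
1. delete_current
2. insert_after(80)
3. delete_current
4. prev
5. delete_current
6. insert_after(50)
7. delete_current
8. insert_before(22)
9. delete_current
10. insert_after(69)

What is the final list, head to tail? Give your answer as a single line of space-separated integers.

Answer: 22 9 69 6 2 3

Derivation:
After 1 (delete_current): list=[4, 1, 9, 6, 2, 3] cursor@4
After 2 (insert_after(80)): list=[4, 80, 1, 9, 6, 2, 3] cursor@4
After 3 (delete_current): list=[80, 1, 9, 6, 2, 3] cursor@80
After 4 (prev): list=[80, 1, 9, 6, 2, 3] cursor@80
After 5 (delete_current): list=[1, 9, 6, 2, 3] cursor@1
After 6 (insert_after(50)): list=[1, 50, 9, 6, 2, 3] cursor@1
After 7 (delete_current): list=[50, 9, 6, 2, 3] cursor@50
After 8 (insert_before(22)): list=[22, 50, 9, 6, 2, 3] cursor@50
After 9 (delete_current): list=[22, 9, 6, 2, 3] cursor@9
After 10 (insert_after(69)): list=[22, 9, 69, 6, 2, 3] cursor@9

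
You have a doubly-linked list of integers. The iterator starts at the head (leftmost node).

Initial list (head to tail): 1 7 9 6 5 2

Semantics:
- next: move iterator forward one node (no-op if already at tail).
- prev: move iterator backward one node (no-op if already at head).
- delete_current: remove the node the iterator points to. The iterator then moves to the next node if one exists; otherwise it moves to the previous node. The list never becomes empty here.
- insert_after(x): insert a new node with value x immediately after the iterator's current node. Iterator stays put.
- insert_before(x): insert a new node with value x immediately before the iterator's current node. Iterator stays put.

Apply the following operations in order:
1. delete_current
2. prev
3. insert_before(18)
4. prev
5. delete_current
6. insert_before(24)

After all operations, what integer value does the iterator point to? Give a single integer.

Answer: 7

Derivation:
After 1 (delete_current): list=[7, 9, 6, 5, 2] cursor@7
After 2 (prev): list=[7, 9, 6, 5, 2] cursor@7
After 3 (insert_before(18)): list=[18, 7, 9, 6, 5, 2] cursor@7
After 4 (prev): list=[18, 7, 9, 6, 5, 2] cursor@18
After 5 (delete_current): list=[7, 9, 6, 5, 2] cursor@7
After 6 (insert_before(24)): list=[24, 7, 9, 6, 5, 2] cursor@7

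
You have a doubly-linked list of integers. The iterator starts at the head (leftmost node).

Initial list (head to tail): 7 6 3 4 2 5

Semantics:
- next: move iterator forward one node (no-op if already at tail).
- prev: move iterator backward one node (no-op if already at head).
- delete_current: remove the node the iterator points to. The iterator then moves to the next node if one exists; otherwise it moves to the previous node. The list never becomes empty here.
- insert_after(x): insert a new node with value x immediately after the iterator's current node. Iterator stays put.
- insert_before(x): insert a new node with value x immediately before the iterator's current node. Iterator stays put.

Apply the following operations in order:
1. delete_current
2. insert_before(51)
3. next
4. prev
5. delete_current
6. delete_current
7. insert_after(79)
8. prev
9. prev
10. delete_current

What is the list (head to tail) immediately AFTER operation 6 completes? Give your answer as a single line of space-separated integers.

After 1 (delete_current): list=[6, 3, 4, 2, 5] cursor@6
After 2 (insert_before(51)): list=[51, 6, 3, 4, 2, 5] cursor@6
After 3 (next): list=[51, 6, 3, 4, 2, 5] cursor@3
After 4 (prev): list=[51, 6, 3, 4, 2, 5] cursor@6
After 5 (delete_current): list=[51, 3, 4, 2, 5] cursor@3
After 6 (delete_current): list=[51, 4, 2, 5] cursor@4

Answer: 51 4 2 5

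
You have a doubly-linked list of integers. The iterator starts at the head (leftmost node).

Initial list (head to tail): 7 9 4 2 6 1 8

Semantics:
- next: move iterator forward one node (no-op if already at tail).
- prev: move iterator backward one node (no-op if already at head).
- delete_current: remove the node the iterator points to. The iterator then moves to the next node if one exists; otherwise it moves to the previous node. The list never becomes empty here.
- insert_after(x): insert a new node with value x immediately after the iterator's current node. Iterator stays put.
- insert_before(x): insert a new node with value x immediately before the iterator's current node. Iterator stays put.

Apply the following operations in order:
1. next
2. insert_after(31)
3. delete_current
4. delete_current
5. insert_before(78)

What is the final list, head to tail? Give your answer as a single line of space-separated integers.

After 1 (next): list=[7, 9, 4, 2, 6, 1, 8] cursor@9
After 2 (insert_after(31)): list=[7, 9, 31, 4, 2, 6, 1, 8] cursor@9
After 3 (delete_current): list=[7, 31, 4, 2, 6, 1, 8] cursor@31
After 4 (delete_current): list=[7, 4, 2, 6, 1, 8] cursor@4
After 5 (insert_before(78)): list=[7, 78, 4, 2, 6, 1, 8] cursor@4

Answer: 7 78 4 2 6 1 8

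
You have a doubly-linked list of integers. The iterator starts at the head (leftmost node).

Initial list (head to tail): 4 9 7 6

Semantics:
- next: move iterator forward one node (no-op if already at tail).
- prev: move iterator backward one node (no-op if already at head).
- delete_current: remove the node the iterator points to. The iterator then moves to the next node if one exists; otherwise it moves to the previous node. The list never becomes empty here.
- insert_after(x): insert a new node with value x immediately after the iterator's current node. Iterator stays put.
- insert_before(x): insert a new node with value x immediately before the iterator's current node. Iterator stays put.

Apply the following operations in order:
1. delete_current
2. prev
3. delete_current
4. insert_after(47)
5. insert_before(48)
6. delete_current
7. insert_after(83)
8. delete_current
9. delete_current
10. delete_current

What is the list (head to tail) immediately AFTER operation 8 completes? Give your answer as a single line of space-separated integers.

Answer: 48 83 6

Derivation:
After 1 (delete_current): list=[9, 7, 6] cursor@9
After 2 (prev): list=[9, 7, 6] cursor@9
After 3 (delete_current): list=[7, 6] cursor@7
After 4 (insert_after(47)): list=[7, 47, 6] cursor@7
After 5 (insert_before(48)): list=[48, 7, 47, 6] cursor@7
After 6 (delete_current): list=[48, 47, 6] cursor@47
After 7 (insert_after(83)): list=[48, 47, 83, 6] cursor@47
After 8 (delete_current): list=[48, 83, 6] cursor@83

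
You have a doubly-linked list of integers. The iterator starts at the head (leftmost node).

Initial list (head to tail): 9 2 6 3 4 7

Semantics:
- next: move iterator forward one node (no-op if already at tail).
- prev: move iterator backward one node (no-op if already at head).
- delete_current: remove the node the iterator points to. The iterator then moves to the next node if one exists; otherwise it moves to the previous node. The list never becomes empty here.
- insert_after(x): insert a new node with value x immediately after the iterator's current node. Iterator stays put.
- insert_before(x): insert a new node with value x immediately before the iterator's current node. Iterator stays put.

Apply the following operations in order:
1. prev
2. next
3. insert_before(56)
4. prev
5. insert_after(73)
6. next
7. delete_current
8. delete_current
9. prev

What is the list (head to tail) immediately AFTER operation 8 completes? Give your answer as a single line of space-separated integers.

After 1 (prev): list=[9, 2, 6, 3, 4, 7] cursor@9
After 2 (next): list=[9, 2, 6, 3, 4, 7] cursor@2
After 3 (insert_before(56)): list=[9, 56, 2, 6, 3, 4, 7] cursor@2
After 4 (prev): list=[9, 56, 2, 6, 3, 4, 7] cursor@56
After 5 (insert_after(73)): list=[9, 56, 73, 2, 6, 3, 4, 7] cursor@56
After 6 (next): list=[9, 56, 73, 2, 6, 3, 4, 7] cursor@73
After 7 (delete_current): list=[9, 56, 2, 6, 3, 4, 7] cursor@2
After 8 (delete_current): list=[9, 56, 6, 3, 4, 7] cursor@6

Answer: 9 56 6 3 4 7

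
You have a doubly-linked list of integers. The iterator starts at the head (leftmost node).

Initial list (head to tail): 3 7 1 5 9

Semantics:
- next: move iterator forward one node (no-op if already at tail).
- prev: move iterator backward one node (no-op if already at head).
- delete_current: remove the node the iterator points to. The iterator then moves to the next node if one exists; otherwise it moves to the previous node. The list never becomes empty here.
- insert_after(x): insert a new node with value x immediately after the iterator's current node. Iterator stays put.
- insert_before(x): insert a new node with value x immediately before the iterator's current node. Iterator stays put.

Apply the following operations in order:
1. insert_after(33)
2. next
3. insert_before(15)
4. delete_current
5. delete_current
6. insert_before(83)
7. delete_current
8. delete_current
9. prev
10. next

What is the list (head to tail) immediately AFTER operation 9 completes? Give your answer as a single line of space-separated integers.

After 1 (insert_after(33)): list=[3, 33, 7, 1, 5, 9] cursor@3
After 2 (next): list=[3, 33, 7, 1, 5, 9] cursor@33
After 3 (insert_before(15)): list=[3, 15, 33, 7, 1, 5, 9] cursor@33
After 4 (delete_current): list=[3, 15, 7, 1, 5, 9] cursor@7
After 5 (delete_current): list=[3, 15, 1, 5, 9] cursor@1
After 6 (insert_before(83)): list=[3, 15, 83, 1, 5, 9] cursor@1
After 7 (delete_current): list=[3, 15, 83, 5, 9] cursor@5
After 8 (delete_current): list=[3, 15, 83, 9] cursor@9
After 9 (prev): list=[3, 15, 83, 9] cursor@83

Answer: 3 15 83 9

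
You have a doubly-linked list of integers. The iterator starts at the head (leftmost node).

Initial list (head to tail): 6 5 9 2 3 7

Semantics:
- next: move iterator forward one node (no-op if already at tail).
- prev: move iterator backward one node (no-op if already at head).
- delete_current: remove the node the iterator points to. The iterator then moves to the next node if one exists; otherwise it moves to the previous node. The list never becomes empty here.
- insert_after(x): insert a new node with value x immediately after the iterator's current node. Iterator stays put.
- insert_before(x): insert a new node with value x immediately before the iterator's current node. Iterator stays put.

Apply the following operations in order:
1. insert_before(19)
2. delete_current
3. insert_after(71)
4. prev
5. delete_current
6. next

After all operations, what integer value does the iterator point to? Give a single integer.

After 1 (insert_before(19)): list=[19, 6, 5, 9, 2, 3, 7] cursor@6
After 2 (delete_current): list=[19, 5, 9, 2, 3, 7] cursor@5
After 3 (insert_after(71)): list=[19, 5, 71, 9, 2, 3, 7] cursor@5
After 4 (prev): list=[19, 5, 71, 9, 2, 3, 7] cursor@19
After 5 (delete_current): list=[5, 71, 9, 2, 3, 7] cursor@5
After 6 (next): list=[5, 71, 9, 2, 3, 7] cursor@71

Answer: 71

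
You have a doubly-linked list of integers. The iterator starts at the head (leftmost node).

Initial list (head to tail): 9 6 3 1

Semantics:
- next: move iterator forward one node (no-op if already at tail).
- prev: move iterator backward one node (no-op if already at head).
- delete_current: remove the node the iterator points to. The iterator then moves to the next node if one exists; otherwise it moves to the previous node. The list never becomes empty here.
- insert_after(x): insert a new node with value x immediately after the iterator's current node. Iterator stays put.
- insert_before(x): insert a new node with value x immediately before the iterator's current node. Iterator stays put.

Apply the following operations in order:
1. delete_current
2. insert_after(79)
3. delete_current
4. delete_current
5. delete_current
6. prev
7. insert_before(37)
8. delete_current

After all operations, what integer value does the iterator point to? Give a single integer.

After 1 (delete_current): list=[6, 3, 1] cursor@6
After 2 (insert_after(79)): list=[6, 79, 3, 1] cursor@6
After 3 (delete_current): list=[79, 3, 1] cursor@79
After 4 (delete_current): list=[3, 1] cursor@3
After 5 (delete_current): list=[1] cursor@1
After 6 (prev): list=[1] cursor@1
After 7 (insert_before(37)): list=[37, 1] cursor@1
After 8 (delete_current): list=[37] cursor@37

Answer: 37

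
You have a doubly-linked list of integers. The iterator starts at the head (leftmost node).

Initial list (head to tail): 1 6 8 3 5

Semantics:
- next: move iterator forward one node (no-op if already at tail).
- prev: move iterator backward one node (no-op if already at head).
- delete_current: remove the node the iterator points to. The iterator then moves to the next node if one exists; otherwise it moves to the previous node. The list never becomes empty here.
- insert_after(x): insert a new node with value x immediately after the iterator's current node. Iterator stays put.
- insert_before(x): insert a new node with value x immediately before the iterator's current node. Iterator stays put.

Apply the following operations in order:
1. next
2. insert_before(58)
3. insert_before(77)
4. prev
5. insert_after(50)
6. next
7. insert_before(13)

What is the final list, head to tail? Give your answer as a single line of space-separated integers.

Answer: 1 58 77 13 50 6 8 3 5

Derivation:
After 1 (next): list=[1, 6, 8, 3, 5] cursor@6
After 2 (insert_before(58)): list=[1, 58, 6, 8, 3, 5] cursor@6
After 3 (insert_before(77)): list=[1, 58, 77, 6, 8, 3, 5] cursor@6
After 4 (prev): list=[1, 58, 77, 6, 8, 3, 5] cursor@77
After 5 (insert_after(50)): list=[1, 58, 77, 50, 6, 8, 3, 5] cursor@77
After 6 (next): list=[1, 58, 77, 50, 6, 8, 3, 5] cursor@50
After 7 (insert_before(13)): list=[1, 58, 77, 13, 50, 6, 8, 3, 5] cursor@50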